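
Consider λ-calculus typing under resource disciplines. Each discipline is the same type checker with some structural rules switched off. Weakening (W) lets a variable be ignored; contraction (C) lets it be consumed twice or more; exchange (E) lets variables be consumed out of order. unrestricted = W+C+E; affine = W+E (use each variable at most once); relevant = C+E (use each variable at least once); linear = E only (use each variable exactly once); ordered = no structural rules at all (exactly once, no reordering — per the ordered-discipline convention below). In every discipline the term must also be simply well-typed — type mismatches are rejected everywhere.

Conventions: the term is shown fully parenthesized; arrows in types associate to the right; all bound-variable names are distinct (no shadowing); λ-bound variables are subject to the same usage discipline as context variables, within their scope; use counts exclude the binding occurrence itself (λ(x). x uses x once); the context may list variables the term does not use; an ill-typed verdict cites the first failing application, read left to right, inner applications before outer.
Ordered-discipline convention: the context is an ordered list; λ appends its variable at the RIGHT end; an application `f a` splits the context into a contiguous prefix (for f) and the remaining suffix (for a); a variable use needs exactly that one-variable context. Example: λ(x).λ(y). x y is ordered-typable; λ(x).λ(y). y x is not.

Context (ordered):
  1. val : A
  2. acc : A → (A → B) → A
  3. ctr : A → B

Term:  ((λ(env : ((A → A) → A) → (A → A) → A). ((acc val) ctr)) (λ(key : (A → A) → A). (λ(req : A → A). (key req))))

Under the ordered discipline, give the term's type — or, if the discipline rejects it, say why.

not well-typed under ordered — env never used (weakening)
variable uses: val=1; acc=1; ctr=1; env [bound]=0; key [bound]=1; req [bound]=1
use order (left to right): acc, val, ctr, key, req
typing: ✓ — A
all disciplines: ordered ✗, linear ✗, affine ✓, relevant ✗, unrestricted ✓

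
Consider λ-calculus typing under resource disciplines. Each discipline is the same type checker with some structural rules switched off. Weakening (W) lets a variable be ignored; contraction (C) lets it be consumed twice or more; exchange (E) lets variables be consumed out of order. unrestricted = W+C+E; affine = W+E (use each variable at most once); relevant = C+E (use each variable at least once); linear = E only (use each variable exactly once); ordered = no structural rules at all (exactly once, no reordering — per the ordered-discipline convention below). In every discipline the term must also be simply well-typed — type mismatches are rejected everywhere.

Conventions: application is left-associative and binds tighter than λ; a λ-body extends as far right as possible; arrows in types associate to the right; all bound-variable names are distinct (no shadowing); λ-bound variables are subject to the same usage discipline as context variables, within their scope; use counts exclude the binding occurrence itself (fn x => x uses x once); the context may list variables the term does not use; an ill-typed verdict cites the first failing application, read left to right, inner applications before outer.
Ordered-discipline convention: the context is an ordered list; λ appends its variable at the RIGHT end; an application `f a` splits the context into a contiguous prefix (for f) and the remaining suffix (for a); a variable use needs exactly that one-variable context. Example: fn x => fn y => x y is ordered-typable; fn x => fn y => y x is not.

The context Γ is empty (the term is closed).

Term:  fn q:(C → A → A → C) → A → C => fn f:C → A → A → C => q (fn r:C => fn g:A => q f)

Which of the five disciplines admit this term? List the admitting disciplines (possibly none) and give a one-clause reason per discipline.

accepted by: unrestricted
use counts: q (bound)=2; f (bound)=1; r (bound)=0; g (bound)=0
use order (left to right): q, q, f
typing: well-typed — term : ((C → A → A → C) → A → C) → (C → A → A → C) → A → C
ordered: ✗, needs contraction — q ×2; r, g never used (weakening)
linear: ✗, needs contraction — q ×2; r, g never used (weakening)
affine: ✗, needs contraction — q ×2
relevant: ✗, r, g never used (weakening)
unrestricted: ✓, well-typed at ((C → A → A → C) → A → C) → (C → A → A → C) → A → C; no restrictions here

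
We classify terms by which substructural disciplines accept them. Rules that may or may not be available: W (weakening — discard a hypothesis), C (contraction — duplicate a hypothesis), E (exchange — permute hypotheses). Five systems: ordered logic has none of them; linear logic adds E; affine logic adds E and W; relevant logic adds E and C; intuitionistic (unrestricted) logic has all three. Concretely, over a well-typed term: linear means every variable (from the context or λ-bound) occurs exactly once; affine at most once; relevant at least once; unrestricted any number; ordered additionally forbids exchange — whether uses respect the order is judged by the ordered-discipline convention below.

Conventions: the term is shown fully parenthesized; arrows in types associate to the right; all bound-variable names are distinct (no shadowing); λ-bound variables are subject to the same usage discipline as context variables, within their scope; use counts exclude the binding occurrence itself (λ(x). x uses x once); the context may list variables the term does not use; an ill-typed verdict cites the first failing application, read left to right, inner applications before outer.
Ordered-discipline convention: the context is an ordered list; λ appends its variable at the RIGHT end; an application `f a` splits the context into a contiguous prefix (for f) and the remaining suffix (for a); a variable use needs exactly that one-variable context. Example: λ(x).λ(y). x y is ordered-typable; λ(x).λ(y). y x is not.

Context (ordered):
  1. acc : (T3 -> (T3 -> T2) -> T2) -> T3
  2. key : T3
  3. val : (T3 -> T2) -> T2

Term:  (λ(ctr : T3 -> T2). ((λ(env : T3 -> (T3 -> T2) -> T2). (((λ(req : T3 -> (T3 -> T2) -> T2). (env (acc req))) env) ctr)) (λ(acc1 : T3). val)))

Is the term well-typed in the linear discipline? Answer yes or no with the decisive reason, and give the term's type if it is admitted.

no — needs contraction — env ×2; key, acc1 left unused
usage: acc=1, key=0, val=1, ctr [bound]=1, env [bound]=2, req [bound]=1, acc1 [bound]=0
order of uses: env, acc, req, env, ctr, val
typing: well-typed — term : (T3 -> T2) -> T2
across the five disciplines: ordered ✗ | linear ✗ | affine ✗ | relevant ✗ | unrestricted ✓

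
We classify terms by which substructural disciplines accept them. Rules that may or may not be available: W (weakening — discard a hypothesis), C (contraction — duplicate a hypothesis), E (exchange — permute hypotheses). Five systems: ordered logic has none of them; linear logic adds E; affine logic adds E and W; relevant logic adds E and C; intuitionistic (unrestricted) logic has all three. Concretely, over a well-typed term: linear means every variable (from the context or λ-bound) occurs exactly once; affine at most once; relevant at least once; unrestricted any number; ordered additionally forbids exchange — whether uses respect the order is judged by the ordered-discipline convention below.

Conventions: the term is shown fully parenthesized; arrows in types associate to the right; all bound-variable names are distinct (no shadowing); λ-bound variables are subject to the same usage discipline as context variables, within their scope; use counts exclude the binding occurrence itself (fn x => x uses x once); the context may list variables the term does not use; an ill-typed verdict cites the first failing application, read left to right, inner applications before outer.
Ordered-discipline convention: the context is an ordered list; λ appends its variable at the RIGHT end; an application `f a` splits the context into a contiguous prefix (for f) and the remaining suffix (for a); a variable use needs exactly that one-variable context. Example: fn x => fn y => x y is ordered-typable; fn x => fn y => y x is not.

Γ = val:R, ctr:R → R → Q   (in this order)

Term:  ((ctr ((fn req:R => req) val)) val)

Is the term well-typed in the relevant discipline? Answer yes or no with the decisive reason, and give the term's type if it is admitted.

yes — val, ctr, req: all used, weakening unneeded; term : Q
counts: val: 2×, ctr: 1×, req [bound]: 1×
use order (left to right): ctr, req, val, val
typing: the term checks, with type Q
summary: ordered ✗, linear ✗, affine ✗, relevant ✓, unrestricted ✓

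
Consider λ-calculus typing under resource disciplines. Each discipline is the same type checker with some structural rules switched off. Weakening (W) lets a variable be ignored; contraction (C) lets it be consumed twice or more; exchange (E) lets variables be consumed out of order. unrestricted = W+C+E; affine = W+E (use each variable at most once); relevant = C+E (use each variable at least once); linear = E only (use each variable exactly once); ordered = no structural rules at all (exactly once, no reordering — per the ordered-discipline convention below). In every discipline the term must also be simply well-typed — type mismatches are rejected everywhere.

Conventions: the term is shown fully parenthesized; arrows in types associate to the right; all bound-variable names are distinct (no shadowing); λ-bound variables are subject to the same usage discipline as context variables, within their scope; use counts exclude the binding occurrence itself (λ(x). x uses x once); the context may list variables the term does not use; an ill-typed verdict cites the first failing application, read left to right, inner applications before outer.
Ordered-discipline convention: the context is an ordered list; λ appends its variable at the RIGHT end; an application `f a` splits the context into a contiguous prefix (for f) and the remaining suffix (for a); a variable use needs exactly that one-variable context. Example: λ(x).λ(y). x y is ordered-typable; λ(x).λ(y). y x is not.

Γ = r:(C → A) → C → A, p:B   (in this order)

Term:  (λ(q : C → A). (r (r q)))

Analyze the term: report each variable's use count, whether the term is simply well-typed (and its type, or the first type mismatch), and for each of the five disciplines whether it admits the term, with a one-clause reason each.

variable uses: r ×2, p ×0, q [bound] ×1
order of uses: r, r, q
typing: ✓ — (C → A) → C → A
ordered: ✗ — r ×2 used more than once (contraction); unused: p — weakening required
linear: ✗ — r ×2 used more than once (contraction); unused: p — weakening required
affine: ✗ — r ×2 used more than once (contraction)
relevant: ✗ — unused: p — weakening required
unrestricted: ✓ — well-typed at (C → A) → C → A; no restrictions here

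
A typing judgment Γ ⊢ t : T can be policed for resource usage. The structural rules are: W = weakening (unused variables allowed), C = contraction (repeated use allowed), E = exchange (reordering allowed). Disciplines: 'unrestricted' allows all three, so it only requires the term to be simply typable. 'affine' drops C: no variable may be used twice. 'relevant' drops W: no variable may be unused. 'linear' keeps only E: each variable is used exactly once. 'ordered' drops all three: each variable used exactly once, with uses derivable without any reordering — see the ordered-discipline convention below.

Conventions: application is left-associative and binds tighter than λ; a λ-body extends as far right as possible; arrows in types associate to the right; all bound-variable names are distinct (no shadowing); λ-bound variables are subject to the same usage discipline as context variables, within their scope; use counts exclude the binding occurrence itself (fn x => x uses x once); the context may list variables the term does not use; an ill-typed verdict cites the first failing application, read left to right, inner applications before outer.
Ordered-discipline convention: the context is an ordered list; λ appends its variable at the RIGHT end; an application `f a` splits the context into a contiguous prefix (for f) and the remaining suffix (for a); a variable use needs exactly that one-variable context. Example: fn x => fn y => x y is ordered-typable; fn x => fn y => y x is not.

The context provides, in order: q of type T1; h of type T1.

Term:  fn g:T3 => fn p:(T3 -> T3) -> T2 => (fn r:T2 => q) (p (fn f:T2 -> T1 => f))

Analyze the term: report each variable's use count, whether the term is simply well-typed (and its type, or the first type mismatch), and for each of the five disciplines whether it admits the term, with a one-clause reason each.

variable uses: q: 1, h: 0, g (bound): 0, p (bound): 1, r (bound): 0, f (bound): 1
uses in reading order: q, p, f
typing: ill-typed: a function awaiting T3 -> T3 gets (T2 -> T1) -> T2 -> T1
ordered ✗ (the type mismatch rejects it)
linear ✗ (not simply typable)
affine ✗ (fails simple typing)
relevant ✗ (a type mismatch blocks all five)
unrestricted ✗ (the type mismatch rejects it)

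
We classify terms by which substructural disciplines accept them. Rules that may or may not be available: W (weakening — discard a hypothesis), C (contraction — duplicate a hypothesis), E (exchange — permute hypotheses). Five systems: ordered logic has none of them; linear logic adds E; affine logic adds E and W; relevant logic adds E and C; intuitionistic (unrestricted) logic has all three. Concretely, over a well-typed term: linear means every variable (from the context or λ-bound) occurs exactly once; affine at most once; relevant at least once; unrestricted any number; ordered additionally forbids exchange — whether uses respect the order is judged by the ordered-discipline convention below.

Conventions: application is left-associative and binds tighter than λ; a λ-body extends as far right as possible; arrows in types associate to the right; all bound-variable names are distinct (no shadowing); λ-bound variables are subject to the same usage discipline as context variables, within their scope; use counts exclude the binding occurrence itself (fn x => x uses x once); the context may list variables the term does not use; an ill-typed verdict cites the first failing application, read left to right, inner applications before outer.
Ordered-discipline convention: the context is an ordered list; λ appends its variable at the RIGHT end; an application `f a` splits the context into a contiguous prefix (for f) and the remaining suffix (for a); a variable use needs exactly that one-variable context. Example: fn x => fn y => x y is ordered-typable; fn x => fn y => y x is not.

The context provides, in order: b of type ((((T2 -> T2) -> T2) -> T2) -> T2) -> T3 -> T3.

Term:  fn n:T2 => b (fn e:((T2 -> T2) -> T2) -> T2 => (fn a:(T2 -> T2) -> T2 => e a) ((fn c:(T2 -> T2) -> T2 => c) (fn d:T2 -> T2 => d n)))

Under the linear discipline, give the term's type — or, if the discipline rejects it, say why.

term : T2 -> T3 -> T3
use counts: b=1, n (λ-bound)=1, e (λ-bound)=1, a (λ-bound)=1, c (λ-bound)=1, d (λ-bound)=1
left-to-right use order: b, e, a, c, d, n
typing: ✓ — T2 -> T3 -> T3
all disciplines: ordered ✗ · linear ✓ · affine ✓ · relevant ✓ · unrestricted ✓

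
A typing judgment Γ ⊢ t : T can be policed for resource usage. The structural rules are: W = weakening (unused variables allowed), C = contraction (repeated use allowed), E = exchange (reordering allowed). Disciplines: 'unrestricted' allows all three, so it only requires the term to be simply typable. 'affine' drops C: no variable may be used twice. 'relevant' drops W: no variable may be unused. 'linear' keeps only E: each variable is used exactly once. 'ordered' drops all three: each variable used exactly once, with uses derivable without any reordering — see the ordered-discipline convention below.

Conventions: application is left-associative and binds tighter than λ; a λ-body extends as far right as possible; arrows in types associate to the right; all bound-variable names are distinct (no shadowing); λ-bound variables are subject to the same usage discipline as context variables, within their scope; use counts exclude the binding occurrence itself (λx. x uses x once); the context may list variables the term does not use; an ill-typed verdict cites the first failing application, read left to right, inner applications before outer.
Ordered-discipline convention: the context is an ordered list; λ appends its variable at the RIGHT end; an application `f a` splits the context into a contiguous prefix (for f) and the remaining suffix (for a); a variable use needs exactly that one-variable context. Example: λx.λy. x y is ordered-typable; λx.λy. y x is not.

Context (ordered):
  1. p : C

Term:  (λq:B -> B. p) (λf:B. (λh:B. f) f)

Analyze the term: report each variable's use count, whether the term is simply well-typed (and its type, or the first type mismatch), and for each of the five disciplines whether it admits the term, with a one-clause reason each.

usage: p: 1×, q (λ-bound): 0×, f (λ-bound): 2×, h (λ-bound): 0×
uses in reading order: p, f, f
typing: the term checks, with type C
ordered: ✗, needs contraction — f ×2; needs weakening: q, h unused
linear: ✗, needs contraction — f ×2; needs weakening: q, h unused
affine: ✗, needs contraction — f ×2
relevant: ✗, needs weakening: q, h unused
unrestricted: ✓, typability at C is all that's needed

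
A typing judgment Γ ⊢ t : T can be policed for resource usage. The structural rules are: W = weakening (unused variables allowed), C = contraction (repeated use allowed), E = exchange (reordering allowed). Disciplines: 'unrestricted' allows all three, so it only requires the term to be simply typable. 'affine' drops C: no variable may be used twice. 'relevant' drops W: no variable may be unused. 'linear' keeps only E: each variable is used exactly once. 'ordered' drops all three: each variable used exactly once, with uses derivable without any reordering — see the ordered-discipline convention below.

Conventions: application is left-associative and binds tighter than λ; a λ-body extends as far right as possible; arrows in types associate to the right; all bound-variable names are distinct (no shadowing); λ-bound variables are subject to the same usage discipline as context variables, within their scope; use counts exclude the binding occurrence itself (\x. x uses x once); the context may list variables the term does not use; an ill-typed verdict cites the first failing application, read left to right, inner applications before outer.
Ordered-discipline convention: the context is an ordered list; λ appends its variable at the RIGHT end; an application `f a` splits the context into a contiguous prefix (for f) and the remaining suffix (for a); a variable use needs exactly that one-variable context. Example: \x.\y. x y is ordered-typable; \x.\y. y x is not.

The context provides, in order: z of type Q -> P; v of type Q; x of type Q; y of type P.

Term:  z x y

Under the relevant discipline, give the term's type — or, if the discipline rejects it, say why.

not well-typed under relevant — a type mismatch blocks all five
use counts: z ×1; v ×0; x ×1; y ×1
order of uses: z, x, y
typing: ill-typed: non-function type P applied to an argument
per-discipline verdicts: ordered ✗, linear ✗, affine ✗, relevant ✗, unrestricted ✗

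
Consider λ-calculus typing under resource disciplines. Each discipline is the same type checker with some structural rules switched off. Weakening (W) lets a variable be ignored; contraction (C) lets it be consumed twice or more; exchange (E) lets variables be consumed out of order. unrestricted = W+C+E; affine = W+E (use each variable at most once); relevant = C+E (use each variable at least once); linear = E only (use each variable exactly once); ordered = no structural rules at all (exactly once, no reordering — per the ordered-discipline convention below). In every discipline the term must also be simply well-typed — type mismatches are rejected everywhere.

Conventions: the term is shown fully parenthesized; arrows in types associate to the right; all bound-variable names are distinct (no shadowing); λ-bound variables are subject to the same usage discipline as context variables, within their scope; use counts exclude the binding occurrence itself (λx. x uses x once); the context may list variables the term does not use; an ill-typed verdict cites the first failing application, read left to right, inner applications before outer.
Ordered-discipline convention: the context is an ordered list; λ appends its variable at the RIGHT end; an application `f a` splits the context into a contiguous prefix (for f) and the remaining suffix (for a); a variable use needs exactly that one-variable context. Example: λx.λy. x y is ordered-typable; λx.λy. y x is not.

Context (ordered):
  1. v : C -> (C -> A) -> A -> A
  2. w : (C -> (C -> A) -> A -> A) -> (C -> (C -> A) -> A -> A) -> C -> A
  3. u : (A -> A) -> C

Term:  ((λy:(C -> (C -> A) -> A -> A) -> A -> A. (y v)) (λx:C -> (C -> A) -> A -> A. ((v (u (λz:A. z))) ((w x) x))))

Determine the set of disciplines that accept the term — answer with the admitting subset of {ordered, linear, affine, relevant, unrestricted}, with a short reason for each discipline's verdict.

admitted in: relevant, unrestricted
usage: v=2, w=1, u=1, y (λ-bound)=1, x (λ-bound)=2, z (λ-bound)=1
uses in reading order: y, v, v, u, z, w, x, x
typing: the term checks, with type A -> A
ordered: ✗ — needs contraction — v ×2, x ×2
linear: ✗ — needs contraction — v ×2, x ×2
affine: ✗ — needs contraction — v ×2, x ×2
relevant: ✓ — v, w, u, y, x, z: all used, weakening unneeded
unrestricted: ✓ — type-checks (A -> A) and nothing is barred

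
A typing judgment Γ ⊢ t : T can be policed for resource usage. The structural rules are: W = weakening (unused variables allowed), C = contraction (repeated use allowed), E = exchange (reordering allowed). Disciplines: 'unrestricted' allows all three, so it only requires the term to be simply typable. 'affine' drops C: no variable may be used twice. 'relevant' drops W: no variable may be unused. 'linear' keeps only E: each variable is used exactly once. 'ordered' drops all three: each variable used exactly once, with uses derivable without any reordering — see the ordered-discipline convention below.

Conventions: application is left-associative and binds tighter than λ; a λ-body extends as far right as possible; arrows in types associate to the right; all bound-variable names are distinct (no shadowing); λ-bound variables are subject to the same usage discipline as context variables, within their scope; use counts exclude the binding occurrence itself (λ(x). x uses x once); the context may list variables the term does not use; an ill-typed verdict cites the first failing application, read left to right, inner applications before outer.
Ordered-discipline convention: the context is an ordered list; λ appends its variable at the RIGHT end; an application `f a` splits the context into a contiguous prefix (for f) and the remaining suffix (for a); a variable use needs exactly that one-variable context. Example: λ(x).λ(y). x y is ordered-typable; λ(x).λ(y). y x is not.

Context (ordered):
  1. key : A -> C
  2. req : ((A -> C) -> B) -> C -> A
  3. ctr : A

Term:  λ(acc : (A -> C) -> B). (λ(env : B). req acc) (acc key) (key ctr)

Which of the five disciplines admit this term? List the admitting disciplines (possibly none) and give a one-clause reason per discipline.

admitted in: unrestricted
usage: key: 2×; req: 1×; ctr: 1×; acc [bound]: 2×; env [bound]: 0×
uses in reading order: req, acc, acc, key, key, ctr
typing: well-typed — term : ((A -> C) -> B) -> A
ordered: ✗ — needs contraction — key ×2, acc ×2; needs weakening: env unused
linear: ✗ — needs contraction — key ×2, acc ×2; needs weakening: env unused
affine: ✗ — needs contraction — key ×2, acc ×2
relevant: ✗ — needs weakening: env unused
unrestricted: ✓ — simply typable at ((A -> C) -> B) -> A; W, C, E all held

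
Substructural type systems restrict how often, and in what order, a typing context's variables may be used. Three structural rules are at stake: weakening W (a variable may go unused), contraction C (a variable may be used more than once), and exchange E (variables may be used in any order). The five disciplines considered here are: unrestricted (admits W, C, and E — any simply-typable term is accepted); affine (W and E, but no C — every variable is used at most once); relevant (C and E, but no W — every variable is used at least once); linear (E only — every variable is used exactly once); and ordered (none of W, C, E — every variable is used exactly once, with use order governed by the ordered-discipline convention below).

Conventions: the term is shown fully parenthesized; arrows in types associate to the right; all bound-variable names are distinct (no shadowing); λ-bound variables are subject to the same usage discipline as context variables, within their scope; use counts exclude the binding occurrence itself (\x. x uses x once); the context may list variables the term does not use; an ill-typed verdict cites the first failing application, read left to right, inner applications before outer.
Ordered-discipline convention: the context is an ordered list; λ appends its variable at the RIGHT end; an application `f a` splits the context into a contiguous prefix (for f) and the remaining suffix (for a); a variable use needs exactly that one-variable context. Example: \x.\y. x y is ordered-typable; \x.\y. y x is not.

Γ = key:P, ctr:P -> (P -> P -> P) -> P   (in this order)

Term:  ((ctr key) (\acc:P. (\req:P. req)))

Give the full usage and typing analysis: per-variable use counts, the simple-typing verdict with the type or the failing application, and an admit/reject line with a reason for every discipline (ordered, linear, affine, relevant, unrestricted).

counts: key=1, ctr=1, acc [bound]=0, req [bound]=1
uses in reading order: ctr, key, req
typing: the term checks, with type P
ordered: ✗ — acc left unused
linear: ✗ — acc left unused
affine: ✓ — key, ctr, acc, req: no repeats, contraction unneeded
relevant: ✗ — acc left unused
unrestricted: ✓ — well-typed at P; no restrictions here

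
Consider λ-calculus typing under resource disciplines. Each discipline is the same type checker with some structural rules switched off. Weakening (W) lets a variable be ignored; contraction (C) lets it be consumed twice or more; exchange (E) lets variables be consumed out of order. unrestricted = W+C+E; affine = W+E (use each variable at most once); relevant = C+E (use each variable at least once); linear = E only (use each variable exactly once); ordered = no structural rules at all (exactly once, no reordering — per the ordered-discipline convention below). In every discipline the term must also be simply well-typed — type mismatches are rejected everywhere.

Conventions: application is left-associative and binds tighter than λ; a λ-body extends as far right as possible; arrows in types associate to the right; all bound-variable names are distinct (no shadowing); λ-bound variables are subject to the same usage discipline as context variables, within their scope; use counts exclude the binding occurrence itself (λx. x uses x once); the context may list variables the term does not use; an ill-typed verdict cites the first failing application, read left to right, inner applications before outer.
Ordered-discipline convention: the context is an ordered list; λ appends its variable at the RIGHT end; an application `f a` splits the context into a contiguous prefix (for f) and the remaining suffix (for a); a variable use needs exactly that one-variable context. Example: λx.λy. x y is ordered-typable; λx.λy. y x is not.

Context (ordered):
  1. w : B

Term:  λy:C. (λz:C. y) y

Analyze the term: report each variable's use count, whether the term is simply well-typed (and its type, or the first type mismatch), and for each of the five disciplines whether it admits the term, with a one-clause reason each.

use counts: w: 0×, y [bound]: 2×, z [bound]: 0×
uses in reading order: y, y
typing: the term checks, with type C → C
ordered: ✗ — y ×2 used more than once (contraction); w, z never used (weakening)
linear: ✗ — y ×2 used more than once (contraction); w, z never used (weakening)
affine: ✗ — y ×2 used more than once (contraction)
relevant: ✗ — w, z never used (weakening)
unrestricted: ✓ — well-typed at C → C; no restrictions here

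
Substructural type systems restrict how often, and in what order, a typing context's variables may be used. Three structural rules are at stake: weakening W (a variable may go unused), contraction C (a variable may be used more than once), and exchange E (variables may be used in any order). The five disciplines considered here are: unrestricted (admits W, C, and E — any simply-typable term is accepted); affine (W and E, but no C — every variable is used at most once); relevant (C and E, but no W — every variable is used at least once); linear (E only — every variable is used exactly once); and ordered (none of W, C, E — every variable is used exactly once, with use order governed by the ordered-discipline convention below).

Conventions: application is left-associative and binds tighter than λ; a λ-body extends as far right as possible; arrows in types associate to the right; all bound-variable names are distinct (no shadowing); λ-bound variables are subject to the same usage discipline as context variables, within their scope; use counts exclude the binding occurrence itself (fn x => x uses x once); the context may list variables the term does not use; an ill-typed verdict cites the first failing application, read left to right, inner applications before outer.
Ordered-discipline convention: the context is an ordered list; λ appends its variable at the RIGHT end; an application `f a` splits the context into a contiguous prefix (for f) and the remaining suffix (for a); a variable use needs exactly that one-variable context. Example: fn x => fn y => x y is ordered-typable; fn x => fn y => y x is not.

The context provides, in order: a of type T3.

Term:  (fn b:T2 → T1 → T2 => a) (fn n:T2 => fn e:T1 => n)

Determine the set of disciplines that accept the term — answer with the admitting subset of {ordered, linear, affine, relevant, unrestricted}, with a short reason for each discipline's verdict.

accepted by: affine, unrestricted
usage: a ×1, b [bound] ×0, n [bound] ×1, e [bound] ×0
uses in reading order: a, n
typing: well-typed at T3
ordered: ✗ — b, e left unused
linear: ✗ — b, e left unused
affine: ✓ — at most one use each (a, b, n, e)
relevant: ✗ — b, e left unused
unrestricted: ✓ — type-checks (T3) and nothing is barred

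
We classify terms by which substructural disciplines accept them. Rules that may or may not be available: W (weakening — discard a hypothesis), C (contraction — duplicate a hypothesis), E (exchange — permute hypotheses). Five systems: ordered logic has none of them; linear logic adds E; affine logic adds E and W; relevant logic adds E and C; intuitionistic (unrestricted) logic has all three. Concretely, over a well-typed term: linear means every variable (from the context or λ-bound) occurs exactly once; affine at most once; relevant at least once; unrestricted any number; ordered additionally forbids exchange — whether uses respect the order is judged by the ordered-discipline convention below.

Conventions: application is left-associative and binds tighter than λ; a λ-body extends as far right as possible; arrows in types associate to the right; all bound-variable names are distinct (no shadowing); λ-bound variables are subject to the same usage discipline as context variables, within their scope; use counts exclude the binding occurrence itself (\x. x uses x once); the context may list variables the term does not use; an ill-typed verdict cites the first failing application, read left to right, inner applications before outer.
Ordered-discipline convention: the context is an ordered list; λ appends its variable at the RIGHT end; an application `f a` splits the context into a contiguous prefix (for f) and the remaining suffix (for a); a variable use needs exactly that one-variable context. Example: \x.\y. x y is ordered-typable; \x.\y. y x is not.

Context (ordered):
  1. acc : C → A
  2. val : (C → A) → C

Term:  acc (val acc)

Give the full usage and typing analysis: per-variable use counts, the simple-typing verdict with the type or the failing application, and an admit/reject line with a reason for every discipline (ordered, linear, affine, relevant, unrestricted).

use counts: acc: 2, val: 1
order of uses: acc, val, acc
typing: well-typed — term : A
ordered: ✗, repeated use of acc ×2
linear: ✗, repeated use of acc ×2
affine: ✗, repeated use of acc ×2
relevant: ✓, acc, val: all used, weakening unneeded
unrestricted: ✓, simply typable at A; W, C, E all held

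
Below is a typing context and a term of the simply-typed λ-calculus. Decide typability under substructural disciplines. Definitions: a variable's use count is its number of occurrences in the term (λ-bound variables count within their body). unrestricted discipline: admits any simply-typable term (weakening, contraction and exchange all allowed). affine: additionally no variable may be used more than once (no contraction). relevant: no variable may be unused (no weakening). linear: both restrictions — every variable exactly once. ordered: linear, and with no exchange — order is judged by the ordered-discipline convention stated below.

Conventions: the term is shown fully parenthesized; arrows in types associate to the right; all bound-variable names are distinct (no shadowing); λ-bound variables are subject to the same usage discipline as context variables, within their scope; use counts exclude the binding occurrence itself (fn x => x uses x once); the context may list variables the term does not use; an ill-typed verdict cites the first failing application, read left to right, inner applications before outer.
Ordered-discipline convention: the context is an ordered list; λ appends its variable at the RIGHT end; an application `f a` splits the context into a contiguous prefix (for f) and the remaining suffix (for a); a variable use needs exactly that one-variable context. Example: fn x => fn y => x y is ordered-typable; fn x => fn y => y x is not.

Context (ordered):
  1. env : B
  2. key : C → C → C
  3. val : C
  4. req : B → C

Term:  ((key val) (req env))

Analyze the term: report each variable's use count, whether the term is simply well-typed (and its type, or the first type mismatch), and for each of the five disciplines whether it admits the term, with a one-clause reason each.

variable uses: env ×1; key ×1; val ×1; req ×1
order of uses: key, val, req, env
typing: the term checks, with type C
ordered ✗ (needs exchange: uses follow key, val, req, env)
linear ✓ (single use per variable (env, key, val, req))
affine ✓ (no duplicate uses among env, key, val, req)
relevant ✓ (env, key, val, req: all used, weakening unneeded)
unrestricted ✓ (well-typed at C; no restrictions here)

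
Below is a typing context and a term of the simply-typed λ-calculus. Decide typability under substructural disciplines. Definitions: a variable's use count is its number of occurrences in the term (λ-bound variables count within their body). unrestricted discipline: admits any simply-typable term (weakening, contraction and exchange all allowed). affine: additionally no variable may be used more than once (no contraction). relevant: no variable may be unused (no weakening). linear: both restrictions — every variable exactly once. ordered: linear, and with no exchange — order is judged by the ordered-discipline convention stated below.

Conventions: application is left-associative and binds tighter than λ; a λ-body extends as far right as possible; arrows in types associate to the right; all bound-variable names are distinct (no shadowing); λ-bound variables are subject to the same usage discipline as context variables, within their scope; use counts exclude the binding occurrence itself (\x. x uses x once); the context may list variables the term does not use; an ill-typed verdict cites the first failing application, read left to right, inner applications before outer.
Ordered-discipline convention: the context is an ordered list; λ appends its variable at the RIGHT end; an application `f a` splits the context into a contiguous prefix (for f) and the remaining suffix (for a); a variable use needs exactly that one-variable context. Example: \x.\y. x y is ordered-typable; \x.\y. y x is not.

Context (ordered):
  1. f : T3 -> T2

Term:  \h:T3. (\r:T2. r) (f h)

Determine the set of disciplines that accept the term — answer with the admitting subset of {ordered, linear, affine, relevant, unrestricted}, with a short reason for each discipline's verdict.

accepted by: ordered, linear, affine, relevant, unrestricted
use counts: f=1, h (bound)=1, r (bound)=1
use order (left to right): r, f, h
typing: the term checks, with type T3 -> T2
ordered ✓ (f, h, r: once each, no exchange needed)
linear ✓ (each of f, h, r used exactly once)
affine ✓ (at most one use each (f, h, r))
relevant ✓ (none of f, h, r goes unused)
unrestricted ✓ (typability at T3 -> T2 is all that's needed)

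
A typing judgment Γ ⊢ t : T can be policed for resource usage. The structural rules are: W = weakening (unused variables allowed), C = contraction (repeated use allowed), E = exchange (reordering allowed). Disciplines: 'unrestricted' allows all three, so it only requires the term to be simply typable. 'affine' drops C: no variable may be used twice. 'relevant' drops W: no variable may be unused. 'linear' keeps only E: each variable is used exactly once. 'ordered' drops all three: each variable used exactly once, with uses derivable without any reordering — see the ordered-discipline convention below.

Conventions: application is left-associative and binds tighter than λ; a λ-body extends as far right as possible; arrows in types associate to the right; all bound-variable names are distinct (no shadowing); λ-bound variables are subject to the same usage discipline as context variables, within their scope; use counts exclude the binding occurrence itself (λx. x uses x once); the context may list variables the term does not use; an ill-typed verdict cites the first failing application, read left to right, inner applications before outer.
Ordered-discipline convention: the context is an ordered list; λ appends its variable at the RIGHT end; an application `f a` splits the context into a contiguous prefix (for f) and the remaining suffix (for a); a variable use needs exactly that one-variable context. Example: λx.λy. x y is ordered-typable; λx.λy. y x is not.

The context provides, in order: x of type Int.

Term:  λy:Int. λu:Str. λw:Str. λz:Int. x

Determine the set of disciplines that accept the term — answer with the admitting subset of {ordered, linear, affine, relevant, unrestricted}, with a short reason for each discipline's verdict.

admitted by: affine, unrestricted
usage: x=1; y (bound)=0; u (bound)=0; w (bound)=0; z (bound)=0
left-to-right use order: x
typing: the term checks, with type Int → Str → Str → Int → Int
ordered: ✗, y, u, w, z never used (weakening)
linear: ✗, y, u, w, z never used (weakening)
affine: ✓, no duplicate uses among x, y, u, w, z
relevant: ✗, y, u, w, z never used (weakening)
unrestricted: ✓, simply typable at Int → Str → Str → Int → Int; W, C, E all held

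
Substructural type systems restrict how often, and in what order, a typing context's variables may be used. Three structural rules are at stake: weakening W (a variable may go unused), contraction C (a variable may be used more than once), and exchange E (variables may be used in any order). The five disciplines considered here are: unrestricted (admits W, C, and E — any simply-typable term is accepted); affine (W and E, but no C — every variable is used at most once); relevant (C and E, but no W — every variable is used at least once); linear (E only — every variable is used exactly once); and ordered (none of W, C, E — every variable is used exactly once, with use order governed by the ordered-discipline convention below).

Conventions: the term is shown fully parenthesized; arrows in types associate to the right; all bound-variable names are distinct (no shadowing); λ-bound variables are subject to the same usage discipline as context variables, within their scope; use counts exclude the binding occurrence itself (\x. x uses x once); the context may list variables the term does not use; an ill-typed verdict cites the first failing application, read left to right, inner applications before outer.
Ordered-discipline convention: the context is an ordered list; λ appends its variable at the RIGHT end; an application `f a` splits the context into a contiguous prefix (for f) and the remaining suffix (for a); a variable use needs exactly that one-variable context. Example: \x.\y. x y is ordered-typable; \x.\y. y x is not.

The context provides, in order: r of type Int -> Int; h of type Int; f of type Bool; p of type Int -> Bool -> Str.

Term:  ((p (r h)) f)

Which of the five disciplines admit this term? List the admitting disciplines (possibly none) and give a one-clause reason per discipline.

admitting disciplines: linear, affine, relevant, unrestricted
usage: r=1; h=1; f=1; p=1
order of uses: p, r, h, f
typing: well-typed — term : Str
ordered ✗ (no ordered split (uses run p, r, h, f))
linear ✓ (exactly-once usage across r, h, f, p)
affine ✓ (at most one use each (r, h, f, p))
relevant ✓ (at least one use each (r, h, f, p))
unrestricted ✓ (simply typable at Str; W, C, E all held)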